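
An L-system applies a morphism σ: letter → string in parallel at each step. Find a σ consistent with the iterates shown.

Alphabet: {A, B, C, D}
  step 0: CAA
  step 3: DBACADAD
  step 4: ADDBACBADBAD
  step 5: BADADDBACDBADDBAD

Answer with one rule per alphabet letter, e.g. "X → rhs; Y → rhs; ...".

A->B, B->D, C->AC, D->AD

  step 4 ⇒ step 5: ADDBACBADBAD ⇒ B·AD·AD·D·B·AC·D·B·AD·D·B·AD
    A ↦ B
    B ↦ D
    C ↦ AC
    D ↦ AD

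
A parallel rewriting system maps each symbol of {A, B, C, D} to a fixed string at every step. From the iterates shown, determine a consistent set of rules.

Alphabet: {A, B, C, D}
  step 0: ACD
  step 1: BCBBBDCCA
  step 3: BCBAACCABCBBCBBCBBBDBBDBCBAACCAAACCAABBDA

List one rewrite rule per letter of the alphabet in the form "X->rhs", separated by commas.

A->BCB, B->A, C->BBD, D->CCA

  step 0 ⇒ step 1: ACD ⇒ BCB·BBD·CCA
    A ↦ BCB
    C ↦ BBD
    D ↦ CCA
    B ↦ A  (constrained at step 1)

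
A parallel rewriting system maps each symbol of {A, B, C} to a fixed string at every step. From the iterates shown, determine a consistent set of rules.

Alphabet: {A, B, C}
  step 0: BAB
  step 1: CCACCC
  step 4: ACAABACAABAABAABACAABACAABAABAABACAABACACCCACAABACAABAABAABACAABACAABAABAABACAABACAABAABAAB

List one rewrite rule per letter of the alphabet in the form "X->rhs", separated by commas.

A->AC, B->CC, C->AAB

  step 0 ⇒ step 1: BAB ⇒ CC·AC·CC
    A ↦ AC
    B ↦ CC
    C ↦ AAB  (constrained at step 1)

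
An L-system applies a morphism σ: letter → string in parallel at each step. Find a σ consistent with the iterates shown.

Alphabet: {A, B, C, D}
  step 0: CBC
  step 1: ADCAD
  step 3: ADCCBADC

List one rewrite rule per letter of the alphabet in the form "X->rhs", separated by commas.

A->C, B->C, C->AD, D->B

  step 0 ⇒ step 1: CBC ⇒ AD·C·AD
    B ↦ C
    C ↦ AD
    A ↦ C  (constrained at step 1)
    D ↦ B  (constrained at step 1)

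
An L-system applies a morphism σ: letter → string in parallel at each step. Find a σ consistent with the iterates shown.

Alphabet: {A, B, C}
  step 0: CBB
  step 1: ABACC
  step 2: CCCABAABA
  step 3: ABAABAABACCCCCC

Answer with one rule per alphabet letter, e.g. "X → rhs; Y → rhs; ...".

  step 2 ⇒ step 3: CCCABAABA ⇒ ABA·ABA·ABA·C·C·C·C·C·C
    A ↦ C
    B ↦ C
    C ↦ ABA

A->C, B->C, C->ABA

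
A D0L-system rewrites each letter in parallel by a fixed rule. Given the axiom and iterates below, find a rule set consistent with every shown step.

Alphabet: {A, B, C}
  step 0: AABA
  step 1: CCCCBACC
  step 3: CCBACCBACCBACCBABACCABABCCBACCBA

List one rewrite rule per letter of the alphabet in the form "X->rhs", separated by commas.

  step 0 ⇒ step 1: AABA ⇒ CC·CC·BA·CC
    A ↦ CC
    B ↦ BA
    C ↦ AB  (constrained at step 1)

A->CC, B->BA, C->AB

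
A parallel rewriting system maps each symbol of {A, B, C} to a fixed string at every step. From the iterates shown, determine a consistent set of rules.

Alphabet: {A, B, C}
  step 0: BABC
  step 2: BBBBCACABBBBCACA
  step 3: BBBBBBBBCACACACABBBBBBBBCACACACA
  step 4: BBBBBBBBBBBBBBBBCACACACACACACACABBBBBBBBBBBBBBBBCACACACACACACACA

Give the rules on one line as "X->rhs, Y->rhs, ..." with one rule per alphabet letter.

  step 3 ⇒ step 4: BBBBBBBBCACACACABBBBBBBBCACACACA ⇒ BB·BB·BB·BB·BB·BB·BB·BB·CA·CA·CA·CA·CA·CA·CA·CA·BB·BB·BB·BB·BB·BB·BB·BB·CA·CA·CA·CA·CA·CA·CA·CA
    A ↦ CA
    B ↦ BB
    C ↦ CA

A->CA, B->BB, C->CA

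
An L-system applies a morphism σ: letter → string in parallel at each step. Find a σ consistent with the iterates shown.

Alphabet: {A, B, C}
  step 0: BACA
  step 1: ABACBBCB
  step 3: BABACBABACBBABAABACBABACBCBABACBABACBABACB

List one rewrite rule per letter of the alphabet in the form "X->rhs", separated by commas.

  step 0 ⇒ step 1: BACA ⇒ ABA·CB·B·CB
    A ↦ CB
    B ↦ ABA
    C ↦ B

A->CB, B->ABA, C->B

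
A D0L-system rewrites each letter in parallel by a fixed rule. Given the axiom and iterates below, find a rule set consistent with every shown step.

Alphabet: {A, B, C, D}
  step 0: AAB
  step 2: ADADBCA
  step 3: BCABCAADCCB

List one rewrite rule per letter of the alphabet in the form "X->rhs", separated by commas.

  step 2 ⇒ step 3: ADADBCA ⇒ B·CA·B·CA·AD·CC·B
    A ↦ B
    B ↦ AD
    C ↦ CC
    D ↦ CA

A->B, B->AD, C->CC, D->CA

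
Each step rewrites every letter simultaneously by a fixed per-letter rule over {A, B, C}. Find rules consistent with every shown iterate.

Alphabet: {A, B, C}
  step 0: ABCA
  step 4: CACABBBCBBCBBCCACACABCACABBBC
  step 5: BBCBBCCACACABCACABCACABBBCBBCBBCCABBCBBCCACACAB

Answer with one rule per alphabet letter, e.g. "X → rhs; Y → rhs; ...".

  step 4 ⇒ step 5: CACABBBCBBCBBCCACACABCACABBBC ⇒ B·BC·B·BC·CA·CA·CA·B·CA·CA·B·CA·CA·B·B·BC·B·BC·B·BC·CA·B·BC·B·BC·CA·CA·CA·B
    A ↦ BC
    B ↦ CA
    C ↦ B

A->BC, B->CA, C->B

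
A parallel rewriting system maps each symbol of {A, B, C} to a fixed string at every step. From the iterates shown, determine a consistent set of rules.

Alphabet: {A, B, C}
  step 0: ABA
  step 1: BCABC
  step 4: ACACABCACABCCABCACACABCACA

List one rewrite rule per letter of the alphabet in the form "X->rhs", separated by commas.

  step 0 ⇒ step 1: ABA ⇒ BC·A·BC
    A ↦ BC
    B ↦ A
    C ↦ CA  (constrained at step 1)

A->BC, B->A, C->CA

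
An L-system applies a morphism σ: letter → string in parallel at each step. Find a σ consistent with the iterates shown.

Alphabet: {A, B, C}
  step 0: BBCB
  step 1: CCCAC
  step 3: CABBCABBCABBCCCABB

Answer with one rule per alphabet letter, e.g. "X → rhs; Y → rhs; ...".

A->BB, B->C, C->CA

  step 0 ⇒ step 1: BBCB ⇒ C·C·CA·C
    B ↦ C
    C ↦ CA
    A ↦ BB  (constrained at step 1)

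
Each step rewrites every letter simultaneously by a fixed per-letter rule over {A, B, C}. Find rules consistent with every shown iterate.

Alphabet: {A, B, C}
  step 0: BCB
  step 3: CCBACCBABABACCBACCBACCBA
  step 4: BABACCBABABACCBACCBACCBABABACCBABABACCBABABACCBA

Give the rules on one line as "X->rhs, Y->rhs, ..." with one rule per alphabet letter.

  step 3 ⇒ step 4: CCBACCBABABACCBACCBACCBA ⇒ BA·BA·CC·BA·BA·BA·CC·BA·CC·BA·CC·BA·BA·BA·CC·BA·BA·BA·CC·BA·BA·BA·CC·BA
    A ↦ BA
    B ↦ CC
    C ↦ BA

A->BA, B->CC, C->BA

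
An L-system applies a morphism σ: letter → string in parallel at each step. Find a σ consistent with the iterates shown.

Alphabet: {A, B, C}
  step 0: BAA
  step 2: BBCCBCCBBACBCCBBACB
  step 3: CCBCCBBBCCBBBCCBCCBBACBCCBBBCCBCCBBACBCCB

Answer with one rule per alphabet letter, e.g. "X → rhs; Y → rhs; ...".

A->BAC, B->CCB, C->B

  step 2 ⇒ step 3: BBCCBCCBBACBCCBBACB ⇒ CCB·CCB·B·B·CCB·B·B·CCB·CCB·BAC·B·CCB·B·B·CCB·CCB·BAC·B·CCB
    A ↦ BAC
    B ↦ CCB
    C ↦ B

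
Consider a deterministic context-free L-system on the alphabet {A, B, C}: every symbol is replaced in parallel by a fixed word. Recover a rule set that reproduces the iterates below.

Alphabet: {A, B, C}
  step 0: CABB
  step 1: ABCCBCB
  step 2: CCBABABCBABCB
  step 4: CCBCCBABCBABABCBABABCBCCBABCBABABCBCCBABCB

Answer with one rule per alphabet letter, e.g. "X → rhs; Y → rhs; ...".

  step 1 ⇒ step 2: ABCCBCB ⇒ C·CB·AB·AB·CB·AB·CB
    A ↦ C
    B ↦ CB
    C ↦ AB

A->C, B->CB, C->AB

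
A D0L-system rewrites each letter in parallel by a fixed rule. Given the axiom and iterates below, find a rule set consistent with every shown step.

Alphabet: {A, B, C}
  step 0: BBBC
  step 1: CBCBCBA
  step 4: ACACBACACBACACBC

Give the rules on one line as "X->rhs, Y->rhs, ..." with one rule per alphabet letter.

A->C, B->CB, C->A

  step 0 ⇒ step 1: BBBC ⇒ CB·CB·CB·A
    B ↦ CB
    C ↦ A
    A ↦ C  (constrained at step 1)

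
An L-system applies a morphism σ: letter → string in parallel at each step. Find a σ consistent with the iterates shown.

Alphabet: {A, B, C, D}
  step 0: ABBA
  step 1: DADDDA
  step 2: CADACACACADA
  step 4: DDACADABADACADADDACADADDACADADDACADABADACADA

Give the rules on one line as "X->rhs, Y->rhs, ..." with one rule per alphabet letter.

A->DA, B->D, C->BA, D->CA

  step 1 ⇒ step 2: DADDDA ⇒ CA·DA·CA·CA·CA·DA
    A ↦ DA
    D ↦ CA
  step 0 ⇒ step 1: ABBA ⇒ DA·D·D·DA
    B ↦ D
    C ↦ BA  (constrained at step 2)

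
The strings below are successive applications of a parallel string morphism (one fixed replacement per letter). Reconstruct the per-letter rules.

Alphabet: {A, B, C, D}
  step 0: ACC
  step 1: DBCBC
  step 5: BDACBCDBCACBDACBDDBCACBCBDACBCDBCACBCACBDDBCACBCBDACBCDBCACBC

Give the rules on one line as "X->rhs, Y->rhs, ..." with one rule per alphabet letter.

A->D, B->AC, C->BC, D->BD

  step 0 ⇒ step 1: ACC ⇒ D·BC·BC
    A ↦ D
    C ↦ BC
    B ↦ AC  (constrained at step 1)
    D ↦ BD  (constrained at step 1)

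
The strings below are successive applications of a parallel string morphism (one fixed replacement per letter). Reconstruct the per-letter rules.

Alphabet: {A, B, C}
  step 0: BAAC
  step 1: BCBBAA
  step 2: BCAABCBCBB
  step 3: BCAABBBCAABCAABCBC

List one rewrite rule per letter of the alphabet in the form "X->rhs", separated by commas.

A->B, B->BC, C->AA

  step 2 ⇒ step 3: BCAABCBCBB ⇒ BC·AA·B·B·BC·AA·BC·AA·BC·BC
    A ↦ B
    B ↦ BC
    C ↦ AA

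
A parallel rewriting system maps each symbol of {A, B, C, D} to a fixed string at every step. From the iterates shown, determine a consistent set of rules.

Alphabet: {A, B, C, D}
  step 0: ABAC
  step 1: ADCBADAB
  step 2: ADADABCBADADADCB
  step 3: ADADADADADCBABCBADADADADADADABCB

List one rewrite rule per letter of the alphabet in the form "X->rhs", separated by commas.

  step 2 ⇒ step 3: ADADABCBADADADCB ⇒ AD·AD·AD·AD·AD·CB·AB·CB·AD·AD·AD·AD·AD·AD·AB·CB
    A ↦ AD
    B ↦ CB
    C ↦ AB
    D ↦ AD

A->AD, B->CB, C->AB, D->AD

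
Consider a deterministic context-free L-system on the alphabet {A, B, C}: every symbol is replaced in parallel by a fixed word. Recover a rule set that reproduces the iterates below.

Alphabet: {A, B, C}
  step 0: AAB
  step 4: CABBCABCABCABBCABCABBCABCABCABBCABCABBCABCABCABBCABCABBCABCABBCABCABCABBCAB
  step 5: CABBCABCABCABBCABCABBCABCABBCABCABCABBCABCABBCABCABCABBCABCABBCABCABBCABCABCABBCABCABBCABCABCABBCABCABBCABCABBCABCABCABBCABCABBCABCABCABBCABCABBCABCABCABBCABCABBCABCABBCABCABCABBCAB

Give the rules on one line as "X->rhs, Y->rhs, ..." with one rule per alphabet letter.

A->B, B->CAB, C->CAB

  step 4 ⇒ step 5: CABBCABCABCABBCABCABBCABCABCABBCABCABBCABCABCABBCABCABBCABCABBCABCABCABBCAB ⇒ CAB·B·CAB·CAB·CAB·B·CAB·CAB·B·CAB·CAB·B·CAB·CAB·CAB·B·CAB·CAB·B·CAB·CAB·CAB·B·CAB·CAB·B·CAB·CAB·B·CAB·CAB·CAB·B·CAB·CAB·B·CAB·CAB·CAB·B·CAB·CAB·B·CAB·CAB·B·CAB·CAB·CAB·B·CAB·CAB·B·CAB·CAB·CAB·B·CAB·CAB·B·CAB·CAB·CAB·B·CAB·CAB·B·CAB·CAB·B·CAB·CAB·CAB·B·CAB
    A ↦ B
    B ↦ CAB
    C ↦ CAB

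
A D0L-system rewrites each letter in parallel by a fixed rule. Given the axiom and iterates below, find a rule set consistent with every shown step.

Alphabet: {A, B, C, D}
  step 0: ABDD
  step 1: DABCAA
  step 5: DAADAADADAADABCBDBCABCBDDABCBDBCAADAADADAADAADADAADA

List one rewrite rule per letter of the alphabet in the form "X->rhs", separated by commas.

  step 0 ⇒ step 1: ABDD ⇒ DA·BC·A·A
    A ↦ DA
    B ↦ BC
    D ↦ A
    C ↦ BD  (constrained at step 1)

A->DA, B->BC, C->BD, D->A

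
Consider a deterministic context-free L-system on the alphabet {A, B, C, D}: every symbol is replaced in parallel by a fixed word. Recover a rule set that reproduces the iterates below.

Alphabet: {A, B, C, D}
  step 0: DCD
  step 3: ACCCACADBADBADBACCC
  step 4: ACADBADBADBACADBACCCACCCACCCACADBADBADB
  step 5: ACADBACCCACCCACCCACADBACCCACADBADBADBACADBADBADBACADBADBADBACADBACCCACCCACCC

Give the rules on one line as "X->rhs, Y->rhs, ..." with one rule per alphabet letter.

A->AC, B->C, C->ADB, D->C

  step 4 ⇒ step 5: ACADBADBADBACADBACCCACCCACCCACADBADBADB ⇒ AC·ADB·AC·C·C·AC·C·C·AC·C·C·AC·ADB·AC·C·C·AC·ADB·ADB·ADB·AC·ADB·ADB·ADB·AC·ADB·ADB·ADB·AC·ADB·AC·C·C·AC·C·C·AC·C·C
    A ↦ AC
    B ↦ C
    C ↦ ADB
    D ↦ C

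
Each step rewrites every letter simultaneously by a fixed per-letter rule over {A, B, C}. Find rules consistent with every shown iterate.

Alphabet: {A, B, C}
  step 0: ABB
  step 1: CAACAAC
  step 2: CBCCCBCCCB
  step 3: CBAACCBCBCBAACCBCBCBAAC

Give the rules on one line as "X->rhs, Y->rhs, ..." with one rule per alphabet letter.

A->C, B->AAC, C->CB

  step 2 ⇒ step 3: CBCCCBCCCB ⇒ CB·AAC·CB·CB·CB·AAC·CB·CB·CB·AAC
    B ↦ AAC
    C ↦ CB
  step 0 ⇒ step 1: ABB ⇒ C·AAC·AAC
    A ↦ C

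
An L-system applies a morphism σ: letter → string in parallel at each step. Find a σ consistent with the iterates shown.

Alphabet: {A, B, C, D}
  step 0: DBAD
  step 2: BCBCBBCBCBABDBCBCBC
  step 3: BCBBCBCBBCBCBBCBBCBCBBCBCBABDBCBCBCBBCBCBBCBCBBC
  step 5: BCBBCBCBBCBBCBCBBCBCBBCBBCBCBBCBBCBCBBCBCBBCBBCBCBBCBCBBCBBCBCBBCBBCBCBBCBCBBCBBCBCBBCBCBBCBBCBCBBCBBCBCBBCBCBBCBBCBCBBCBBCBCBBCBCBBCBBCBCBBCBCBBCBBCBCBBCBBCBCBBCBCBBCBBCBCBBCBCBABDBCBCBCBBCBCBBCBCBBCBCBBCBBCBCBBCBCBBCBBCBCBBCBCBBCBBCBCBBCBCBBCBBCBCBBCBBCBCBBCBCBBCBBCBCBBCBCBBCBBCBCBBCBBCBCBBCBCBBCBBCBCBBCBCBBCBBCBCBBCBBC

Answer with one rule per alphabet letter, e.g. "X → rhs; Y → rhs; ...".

A->ABD, B->BCB, C->BC, D->C

  step 2 ⇒ step 3: BCBCBBCBCBABDBCBCBC ⇒ BCB·BC·BCB·BC·BCB·BCB·BC·BCB·BC·BCB·ABD·BCB·C·BCB·BC·BCB·BC·BCB·BC
    A ↦ ABD
    B ↦ BCB
    C ↦ BC
    D ↦ C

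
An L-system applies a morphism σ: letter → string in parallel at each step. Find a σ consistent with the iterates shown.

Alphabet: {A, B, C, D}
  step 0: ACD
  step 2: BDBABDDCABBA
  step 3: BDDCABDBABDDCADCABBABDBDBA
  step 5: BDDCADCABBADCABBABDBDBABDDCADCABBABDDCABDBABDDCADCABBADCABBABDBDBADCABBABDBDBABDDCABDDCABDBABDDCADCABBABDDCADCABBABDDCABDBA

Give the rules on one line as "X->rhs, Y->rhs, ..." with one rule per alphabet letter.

  step 2 ⇒ step 3: BDBABDDCABBA ⇒ BD·DCA·BD·BA·BD·DCA·DCA·B·BA·BD·BD·BA
    A ↦ BA
    B ↦ BD
    C ↦ B
    D ↦ DCA

A->BA, B->BD, C->B, D->DCA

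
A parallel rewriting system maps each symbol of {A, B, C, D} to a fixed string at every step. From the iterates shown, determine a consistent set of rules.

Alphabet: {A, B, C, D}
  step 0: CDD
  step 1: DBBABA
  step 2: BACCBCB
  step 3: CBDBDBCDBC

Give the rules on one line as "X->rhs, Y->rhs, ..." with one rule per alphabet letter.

A->B, B->C, C->DB, D->BA

  step 2 ⇒ step 3: BACCBCB ⇒ C·B·DB·DB·C·DB·C
    A ↦ B
    B ↦ C
    C ↦ DB
  step 0 ⇒ step 1: CDD ⇒ DB·BA·BA
    D ↦ BA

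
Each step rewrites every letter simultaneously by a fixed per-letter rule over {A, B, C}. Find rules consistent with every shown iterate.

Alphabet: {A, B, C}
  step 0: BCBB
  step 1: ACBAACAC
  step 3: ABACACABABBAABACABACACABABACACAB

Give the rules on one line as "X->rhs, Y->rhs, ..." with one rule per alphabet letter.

  step 0 ⇒ step 1: BCBB ⇒ AC·BA·AC·AC
    B ↦ AC
    C ↦ BA
    A ↦ AB  (constrained at step 1)

A->AB, B->AC, C->BA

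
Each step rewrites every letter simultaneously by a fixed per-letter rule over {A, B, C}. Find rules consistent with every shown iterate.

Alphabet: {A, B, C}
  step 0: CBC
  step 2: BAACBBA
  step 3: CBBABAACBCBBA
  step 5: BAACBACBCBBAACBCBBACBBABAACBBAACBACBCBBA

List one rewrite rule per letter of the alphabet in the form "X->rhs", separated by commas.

  step 2 ⇒ step 3: BAACBBA ⇒ CB·BA·BA·A·CB·CB·BA
    A ↦ BA
    B ↦ CB
    C ↦ A

A->BA, B->CB, C->A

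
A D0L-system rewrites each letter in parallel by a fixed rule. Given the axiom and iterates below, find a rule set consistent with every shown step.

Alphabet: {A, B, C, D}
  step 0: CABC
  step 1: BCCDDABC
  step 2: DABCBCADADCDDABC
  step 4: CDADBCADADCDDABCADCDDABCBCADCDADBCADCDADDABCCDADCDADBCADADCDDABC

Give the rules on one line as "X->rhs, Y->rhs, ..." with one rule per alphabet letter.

A->CD, B->DA, C->BC, D->AD

  step 1 ⇒ step 2: BCCDDABC ⇒ DA·BC·BC·AD·AD·CD·DA·BC
    A ↦ CD
    B ↦ DA
    C ↦ BC
    D ↦ AD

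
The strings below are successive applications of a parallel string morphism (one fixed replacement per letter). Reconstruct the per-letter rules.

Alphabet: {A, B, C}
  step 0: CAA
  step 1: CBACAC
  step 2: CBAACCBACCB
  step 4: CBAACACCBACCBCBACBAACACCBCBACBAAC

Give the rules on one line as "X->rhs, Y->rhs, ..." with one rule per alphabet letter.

  step 1 ⇒ step 2: CBACAC ⇒ CB·A·AC·CB·AC·CB
    A ↦ AC
    B ↦ A
    C ↦ CB

A->AC, B->A, C->CB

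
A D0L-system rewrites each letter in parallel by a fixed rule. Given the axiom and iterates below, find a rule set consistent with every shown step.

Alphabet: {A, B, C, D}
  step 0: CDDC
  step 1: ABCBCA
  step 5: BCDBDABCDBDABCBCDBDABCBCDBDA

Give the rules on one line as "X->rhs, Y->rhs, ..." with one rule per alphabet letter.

  step 0 ⇒ step 1: CDDC ⇒ A·BC·BC·A
    C ↦ A
    D ↦ BC
    A ↦ DB  (constrained at step 1)
    B ↦ D  (constrained at step 1)

A->DB, B->D, C->A, D->BC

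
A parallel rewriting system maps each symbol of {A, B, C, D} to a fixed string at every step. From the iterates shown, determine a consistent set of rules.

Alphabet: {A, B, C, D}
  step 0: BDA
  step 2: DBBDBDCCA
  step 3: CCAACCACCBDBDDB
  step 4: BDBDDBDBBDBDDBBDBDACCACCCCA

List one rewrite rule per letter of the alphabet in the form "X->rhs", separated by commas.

  step 3 ⇒ step 4: CCAACCACCBDBDDB ⇒ BD·BD·DB·DB·BD·BD·DB·BD·BD·A·CC·A·CC·CC·A
    A ↦ DB
    B ↦ A
    C ↦ BD
    D ↦ CC

A->DB, B->A, C->BD, D->CC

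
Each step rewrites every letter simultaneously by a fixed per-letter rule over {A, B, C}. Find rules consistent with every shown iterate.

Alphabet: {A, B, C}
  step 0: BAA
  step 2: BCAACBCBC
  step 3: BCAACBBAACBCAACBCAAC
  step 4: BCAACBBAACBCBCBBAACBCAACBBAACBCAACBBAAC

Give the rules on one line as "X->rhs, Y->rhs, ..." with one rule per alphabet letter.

A->B, B->BC, C->AAC

  step 3 ⇒ step 4: BCAACBBAACBCAACBCAAC ⇒ BC·AAC·B·B·AAC·BC·BC·B·B·AAC·BC·AAC·B·B·AAC·BC·AAC·B·B·AAC
    A ↦ B
    B ↦ BC
    C ↦ AAC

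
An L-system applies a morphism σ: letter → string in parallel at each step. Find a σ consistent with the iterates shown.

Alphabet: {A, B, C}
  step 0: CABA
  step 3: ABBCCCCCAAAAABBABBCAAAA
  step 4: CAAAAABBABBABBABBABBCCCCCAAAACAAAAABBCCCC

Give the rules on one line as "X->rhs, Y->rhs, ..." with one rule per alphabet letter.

A->C, B->AA, C->ABB

  step 3 ⇒ step 4: ABBCCCCCAAAAABBABBCAAAA ⇒ C·AA·AA·ABB·ABB·ABB·ABB·ABB·C·C·C·C·C·AA·AA·C·AA·AA·ABB·C·C·C·C
    A ↦ C
    B ↦ AA
    C ↦ ABB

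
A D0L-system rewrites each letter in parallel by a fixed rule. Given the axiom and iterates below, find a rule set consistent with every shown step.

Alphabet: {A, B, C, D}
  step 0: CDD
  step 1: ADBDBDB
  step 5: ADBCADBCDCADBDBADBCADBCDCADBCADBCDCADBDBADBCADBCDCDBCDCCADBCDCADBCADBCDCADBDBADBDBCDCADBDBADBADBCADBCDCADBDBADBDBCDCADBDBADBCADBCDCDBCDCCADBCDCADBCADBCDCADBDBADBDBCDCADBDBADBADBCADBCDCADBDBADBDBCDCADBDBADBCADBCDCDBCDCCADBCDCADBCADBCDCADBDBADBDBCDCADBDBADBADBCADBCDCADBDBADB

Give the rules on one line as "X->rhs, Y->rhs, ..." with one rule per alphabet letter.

  step 0 ⇒ step 1: CDD ⇒ ADB·DB·DB
    C ↦ ADB
    D ↦ DB
    A ↦ CA  (constrained at step 1)
    B ↦ CDC  (constrained at step 1)

A->CA, B->CDC, C->ADB, D->DB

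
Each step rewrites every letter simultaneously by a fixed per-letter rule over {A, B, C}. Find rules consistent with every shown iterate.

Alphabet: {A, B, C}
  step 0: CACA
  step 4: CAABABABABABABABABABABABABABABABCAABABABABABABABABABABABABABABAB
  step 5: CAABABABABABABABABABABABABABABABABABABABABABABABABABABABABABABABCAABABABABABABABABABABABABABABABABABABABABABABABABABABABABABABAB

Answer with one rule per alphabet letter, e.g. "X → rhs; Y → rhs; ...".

  step 4 ⇒ step 5: CAABABABABABABABABABABABABABABABCAABABABABABABABABABABABABABABAB ⇒ CA·AB·AB·AB·AB·AB·AB·AB·AB·AB·AB·AB·AB·AB·AB·AB·AB·AB·AB·AB·AB·AB·AB·AB·AB·AB·AB·AB·AB·AB·AB·AB·CA·AB·AB·AB·AB·AB·AB·AB·AB·AB·AB·AB·AB·AB·AB·AB·AB·AB·AB·AB·AB·AB·AB·AB·AB·AB·AB·AB·AB·AB·AB·AB
    A ↦ AB
    B ↦ AB
    C ↦ CA

A->AB, B->AB, C->CA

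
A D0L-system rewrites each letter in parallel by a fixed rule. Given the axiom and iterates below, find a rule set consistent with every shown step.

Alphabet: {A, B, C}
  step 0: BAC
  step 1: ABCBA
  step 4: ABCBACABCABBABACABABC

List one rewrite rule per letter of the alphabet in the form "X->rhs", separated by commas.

  step 0 ⇒ step 1: BAC ⇒ AB·C·BA
    A ↦ C
    B ↦ AB
    C ↦ BA

A->C, B->AB, C->BA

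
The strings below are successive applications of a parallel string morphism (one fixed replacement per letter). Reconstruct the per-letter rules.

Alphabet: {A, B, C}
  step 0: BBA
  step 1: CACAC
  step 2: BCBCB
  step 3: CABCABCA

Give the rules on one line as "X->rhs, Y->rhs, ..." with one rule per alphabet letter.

A->C, B->CA, C->B

  step 2 ⇒ step 3: BCBCB ⇒ CA·B·CA·B·CA
    B ↦ CA
    C ↦ B
  step 0 ⇒ step 1: BBA ⇒ CA·CA·C
    A ↦ C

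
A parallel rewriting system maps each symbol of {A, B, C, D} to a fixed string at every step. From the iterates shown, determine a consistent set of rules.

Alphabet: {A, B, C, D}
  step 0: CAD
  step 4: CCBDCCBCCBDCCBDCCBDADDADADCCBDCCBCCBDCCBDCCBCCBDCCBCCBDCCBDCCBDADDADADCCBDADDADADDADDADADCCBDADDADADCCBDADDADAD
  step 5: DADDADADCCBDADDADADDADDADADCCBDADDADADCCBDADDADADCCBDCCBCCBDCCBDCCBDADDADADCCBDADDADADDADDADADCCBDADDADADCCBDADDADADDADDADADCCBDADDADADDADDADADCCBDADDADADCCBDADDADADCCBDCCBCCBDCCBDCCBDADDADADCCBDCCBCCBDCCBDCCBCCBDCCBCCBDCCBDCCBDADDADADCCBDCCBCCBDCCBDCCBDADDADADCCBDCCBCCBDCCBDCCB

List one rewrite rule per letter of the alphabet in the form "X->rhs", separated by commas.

  step 4 ⇒ step 5: CCBDCCBCCBDCCBDCCBDADDADADCCBDCCBCCBDCCBDCCBCCBDCCBCCBDCCBDCCBDADDADADCCBDADDADADDADDADADCCBDADDADADCCBDADDADAD ⇒ DAD·DAD·AD·CCB·DAD·DAD·AD·DAD·DAD·AD·CCB·DAD·DAD·AD·CCB·DAD·DAD·AD·CCB·D·CCB·CCB·D·CCB·D·CCB·DAD·DAD·AD·CCB·DAD·DAD·AD·DAD·DAD·AD·CCB·DAD·DAD·AD·CCB·DAD·DAD·AD·DAD·DAD·AD·CCB·DAD·DAD·AD·DAD·DAD·AD·CCB·DAD·DAD·AD·CCB·DAD·DAD·AD·CCB·D·CCB·CCB·D·CCB·D·CCB·DAD·DAD·AD·CCB·D·CCB·CCB·D·CCB·D·CCB·CCB·D·CCB·CCB·D·CCB·D·CCB·DAD·DAD·AD·CCB·D·CCB·CCB·D·CCB·D·CCB·DAD·DAD·AD·CCB·D·CCB·CCB·D·CCB·D·CCB
    A ↦ D
    B ↦ AD
    C ↦ DAD
    D ↦ CCB

A->D, B->AD, C->DAD, D->CCB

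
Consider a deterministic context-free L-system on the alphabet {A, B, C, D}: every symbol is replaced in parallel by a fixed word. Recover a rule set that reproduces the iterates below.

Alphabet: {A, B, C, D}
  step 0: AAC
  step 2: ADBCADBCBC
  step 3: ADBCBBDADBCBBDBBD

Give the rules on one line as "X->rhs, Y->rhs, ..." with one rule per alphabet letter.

  step 2 ⇒ step 3: ADBCADBCBC ⇒ AD·BC·BB·D·AD·BC·BB·D·BB·D
    A ↦ AD
    B ↦ BB
    C ↦ D
    D ↦ BC

A->AD, B->BB, C->D, D->BC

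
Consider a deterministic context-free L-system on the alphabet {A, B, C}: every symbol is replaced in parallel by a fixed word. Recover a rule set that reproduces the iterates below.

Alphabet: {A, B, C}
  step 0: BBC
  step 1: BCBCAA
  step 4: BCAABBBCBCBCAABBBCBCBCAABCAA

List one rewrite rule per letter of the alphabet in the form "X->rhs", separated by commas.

A->B, B->BC, C->AA

  step 0 ⇒ step 1: BBC ⇒ BC·BC·AA
    B ↦ BC
    C ↦ AA
    A ↦ B  (constrained at step 1)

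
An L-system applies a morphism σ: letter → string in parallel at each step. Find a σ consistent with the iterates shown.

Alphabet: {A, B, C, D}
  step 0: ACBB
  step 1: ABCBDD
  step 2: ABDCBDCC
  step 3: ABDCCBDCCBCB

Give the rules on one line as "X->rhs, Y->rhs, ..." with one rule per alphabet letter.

  step 2 ⇒ step 3: ABDCBDCC ⇒ AB·D·C·CB·D·C·CB·CB
    A ↦ AB
    B ↦ D
    C ↦ CB
    D ↦ C

A->AB, B->D, C->CB, D->C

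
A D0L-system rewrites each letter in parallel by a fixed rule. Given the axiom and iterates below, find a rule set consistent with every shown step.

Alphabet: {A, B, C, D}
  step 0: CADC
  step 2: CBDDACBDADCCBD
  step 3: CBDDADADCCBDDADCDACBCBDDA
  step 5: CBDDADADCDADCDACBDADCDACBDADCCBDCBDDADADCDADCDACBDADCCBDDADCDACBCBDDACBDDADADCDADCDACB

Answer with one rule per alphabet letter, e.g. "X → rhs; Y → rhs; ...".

A->DC, B->D, C->CB, D->DA

  step 2 ⇒ step 3: CBDDACBDADCCBD ⇒ CB·D·DA·DA·DC·CB·D·DA·DC·DA·CB·CB·D·DA
    A ↦ DC
    B ↦ D
    C ↦ CB
    D ↦ DA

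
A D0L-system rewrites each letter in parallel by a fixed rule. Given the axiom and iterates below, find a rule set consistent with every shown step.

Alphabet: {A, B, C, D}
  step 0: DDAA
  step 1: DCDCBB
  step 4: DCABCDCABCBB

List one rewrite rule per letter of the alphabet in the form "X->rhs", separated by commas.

  step 0 ⇒ step 1: DDAA ⇒ DC·DC·B·B
    A ↦ B
    D ↦ DC
    B ↦ C  (constrained at step 1)
    C ↦ A  (constrained at step 1)

A->B, B->C, C->A, D->DC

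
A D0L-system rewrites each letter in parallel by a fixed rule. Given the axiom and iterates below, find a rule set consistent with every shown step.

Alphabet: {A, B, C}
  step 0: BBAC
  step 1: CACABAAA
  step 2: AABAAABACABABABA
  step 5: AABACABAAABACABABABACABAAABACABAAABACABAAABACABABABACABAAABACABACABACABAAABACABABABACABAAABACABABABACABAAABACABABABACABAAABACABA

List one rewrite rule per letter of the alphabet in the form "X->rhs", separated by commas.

  step 1 ⇒ step 2: CACABAAA ⇒ AA·BA·AA·BA·CA·BA·BA·BA
    A ↦ BA
    B ↦ CA
    C ↦ AA

A->BA, B->CA, C->AA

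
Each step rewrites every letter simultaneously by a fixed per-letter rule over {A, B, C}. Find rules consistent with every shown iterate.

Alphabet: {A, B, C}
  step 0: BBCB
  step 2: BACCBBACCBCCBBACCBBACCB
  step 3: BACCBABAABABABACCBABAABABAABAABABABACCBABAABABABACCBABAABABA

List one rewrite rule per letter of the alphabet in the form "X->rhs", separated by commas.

  step 2 ⇒ step 3: BACCBBACCBCCBBACCBBACCB ⇒ BA·CCB·ABA·ABA·BA·BA·CCB·ABA·ABA·BA·ABA·ABA·BA·BA·CCB·ABA·ABA·BA·BA·CCB·ABA·ABA·BA
    A ↦ CCB
    B ↦ BA
    C ↦ ABA

A->CCB, B->BA, C->ABA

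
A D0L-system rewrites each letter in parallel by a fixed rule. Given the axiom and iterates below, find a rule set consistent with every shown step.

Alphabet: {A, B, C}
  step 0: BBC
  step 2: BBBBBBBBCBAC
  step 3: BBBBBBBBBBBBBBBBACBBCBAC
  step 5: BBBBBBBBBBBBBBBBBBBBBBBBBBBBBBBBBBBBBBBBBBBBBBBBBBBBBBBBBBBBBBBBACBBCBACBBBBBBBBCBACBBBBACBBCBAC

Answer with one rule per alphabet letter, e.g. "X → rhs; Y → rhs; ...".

  step 2 ⇒ step 3: BBBBBBBBCBAC ⇒ BB·BB·BB·BB·BB·BB·BB·BB·AC·BB·CB·AC
    A ↦ CB
    B ↦ BB
    C ↦ AC

A->CB, B->BB, C->AC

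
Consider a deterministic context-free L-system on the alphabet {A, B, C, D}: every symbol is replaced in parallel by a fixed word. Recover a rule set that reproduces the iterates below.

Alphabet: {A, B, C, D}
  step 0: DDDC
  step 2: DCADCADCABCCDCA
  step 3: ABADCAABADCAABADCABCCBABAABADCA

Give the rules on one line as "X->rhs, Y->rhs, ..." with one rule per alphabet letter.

  step 2 ⇒ step 3: DCADCADCABCCDCA ⇒ A·BA·DCA·A·BA·DCA·A·BA·DCA·BCC·BA·BA·A·BA·DCA
    A ↦ DCA
    B ↦ BCC
    C ↦ BA
    D ↦ A

A->DCA, B->BCC, C->BA, D->A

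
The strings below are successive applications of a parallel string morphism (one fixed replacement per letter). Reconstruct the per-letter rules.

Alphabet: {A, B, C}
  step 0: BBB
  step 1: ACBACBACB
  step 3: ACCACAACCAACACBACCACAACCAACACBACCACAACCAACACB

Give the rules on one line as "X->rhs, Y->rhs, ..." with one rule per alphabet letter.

  step 0 ⇒ step 1: BBB ⇒ ACB·ACB·ACB
    B ↦ ACB
    A ↦ CA  (constrained at step 1)
    C ↦ AC  (constrained at step 1)

A->CA, B->ACB, C->AC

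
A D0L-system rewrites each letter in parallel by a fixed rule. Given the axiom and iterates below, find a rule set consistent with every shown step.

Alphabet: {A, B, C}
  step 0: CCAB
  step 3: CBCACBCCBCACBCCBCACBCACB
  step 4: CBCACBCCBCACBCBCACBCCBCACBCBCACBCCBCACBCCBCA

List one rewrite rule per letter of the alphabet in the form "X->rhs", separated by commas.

  step 3 ⇒ step 4: CBCACBCCBCACBCCBCACBCACB ⇒ CB·CA·CB·C·CB·CA·CB·CB·CA·CB·C·CB·CA·CB·CB·CA·CB·C·CB·CA·CB·C·CB·CA
    A ↦ C
    B ↦ CA
    C ↦ CB

A->C, B->CA, C->CB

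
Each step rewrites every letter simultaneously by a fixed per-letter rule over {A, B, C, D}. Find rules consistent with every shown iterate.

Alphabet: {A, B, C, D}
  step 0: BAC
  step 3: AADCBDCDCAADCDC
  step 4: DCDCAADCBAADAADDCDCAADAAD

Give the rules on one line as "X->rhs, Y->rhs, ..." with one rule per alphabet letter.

  step 3 ⇒ step 4: AADCBDCDCAADCDC ⇒ DC·DC·AA·D·CB·AA·D·AA·D·DC·DC·AA·D·AA·D
    A ↦ DC
    B ↦ CB
    C ↦ D
    D ↦ AA

A->DC, B->CB, C->D, D->AA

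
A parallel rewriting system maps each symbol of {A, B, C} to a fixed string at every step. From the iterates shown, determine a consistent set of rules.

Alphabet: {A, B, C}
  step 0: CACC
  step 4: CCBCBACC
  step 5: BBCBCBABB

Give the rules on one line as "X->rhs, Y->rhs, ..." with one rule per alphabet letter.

A->BA, B->C, C->B

  step 4 ⇒ step 5: CCBCBACC ⇒ B·B·C·B·C·BA·B·B
    A ↦ BA
    B ↦ C
    C ↦ B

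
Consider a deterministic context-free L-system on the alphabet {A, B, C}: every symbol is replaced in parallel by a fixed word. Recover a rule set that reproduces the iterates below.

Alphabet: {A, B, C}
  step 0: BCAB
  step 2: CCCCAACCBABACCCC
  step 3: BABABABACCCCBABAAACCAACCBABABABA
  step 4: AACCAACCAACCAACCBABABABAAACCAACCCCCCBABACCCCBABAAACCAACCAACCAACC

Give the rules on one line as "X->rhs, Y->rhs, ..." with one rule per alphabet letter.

A->CC, B->AA, C->BA

  step 3 ⇒ step 4: BABABABACCCCBABAAACCAACCBABABABA ⇒ AA·CC·AA·CC·AA·CC·AA·CC·BA·BA·BA·BA·AA·CC·AA·CC·CC·CC·BA·BA·CC·CC·BA·BA·AA·CC·AA·CC·AA·CC·AA·CC
    A ↦ CC
    B ↦ AA
    C ↦ BA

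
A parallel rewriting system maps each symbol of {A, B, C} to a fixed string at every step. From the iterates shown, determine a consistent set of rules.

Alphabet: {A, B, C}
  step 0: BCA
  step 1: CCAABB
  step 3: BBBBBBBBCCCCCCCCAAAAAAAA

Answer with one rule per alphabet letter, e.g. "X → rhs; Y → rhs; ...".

  step 0 ⇒ step 1: BCA ⇒ CC·AA·BB
    A ↦ BB
    B ↦ CC
    C ↦ AA

A->BB, B->CC, C->AA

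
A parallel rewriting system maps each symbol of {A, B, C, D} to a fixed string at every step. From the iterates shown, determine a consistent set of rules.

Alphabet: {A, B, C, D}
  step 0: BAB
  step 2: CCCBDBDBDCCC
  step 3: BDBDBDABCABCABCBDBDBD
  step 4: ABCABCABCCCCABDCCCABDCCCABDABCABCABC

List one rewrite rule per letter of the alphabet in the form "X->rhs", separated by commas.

  step 3 ⇒ step 4: BDBDBDABCABCABCBDBDBD ⇒ A·BC·A·BC·A·BC·CCC·A·BD·CCC·A·BD·CCC·A·BD·A·BC·A·BC·A·BC
    A ↦ CCC
    B ↦ A
    C ↦ BD
    D ↦ BC

A->CCC, B->A, C->BD, D->BC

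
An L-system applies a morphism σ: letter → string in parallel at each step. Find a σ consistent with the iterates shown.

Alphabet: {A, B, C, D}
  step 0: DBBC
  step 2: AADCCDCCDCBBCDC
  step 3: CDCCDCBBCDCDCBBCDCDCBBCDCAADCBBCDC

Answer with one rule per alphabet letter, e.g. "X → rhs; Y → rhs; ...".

  step 2 ⇒ step 3: AADCCDCCDCBBCDC ⇒ CDC·CDC·BBC·DC·DC·BBC·DC·DC·BBC·DC·A·A·DC·BBC·DC
    A ↦ CDC
    B ↦ A
    C ↦ DC
    D ↦ BBC

A->CDC, B->A, C->DC, D->BBC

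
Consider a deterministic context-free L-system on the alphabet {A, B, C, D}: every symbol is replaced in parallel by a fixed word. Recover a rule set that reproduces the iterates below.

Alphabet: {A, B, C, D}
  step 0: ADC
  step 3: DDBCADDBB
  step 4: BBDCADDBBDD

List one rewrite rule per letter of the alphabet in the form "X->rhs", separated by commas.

A->DD, B->D, C->CA, D->B

  step 3 ⇒ step 4: DDBCADDBB ⇒ B·B·D·CA·DD·B·B·D·D
    A ↦ DD
    B ↦ D
    C ↦ CA
    D ↦ B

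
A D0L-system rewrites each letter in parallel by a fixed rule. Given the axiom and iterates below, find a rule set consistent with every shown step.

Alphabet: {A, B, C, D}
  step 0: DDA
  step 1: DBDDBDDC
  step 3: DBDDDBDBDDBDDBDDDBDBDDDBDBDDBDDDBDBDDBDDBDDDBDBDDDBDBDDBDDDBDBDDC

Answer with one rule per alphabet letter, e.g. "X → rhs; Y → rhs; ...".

A->DC, B->DDB, C->A, D->DBD

  step 0 ⇒ step 1: DDA ⇒ DBD·DBD·DC
    A ↦ DC
    D ↦ DBD
    B ↦ DDB  (constrained at step 1)
    C ↦ A  (constrained at step 1)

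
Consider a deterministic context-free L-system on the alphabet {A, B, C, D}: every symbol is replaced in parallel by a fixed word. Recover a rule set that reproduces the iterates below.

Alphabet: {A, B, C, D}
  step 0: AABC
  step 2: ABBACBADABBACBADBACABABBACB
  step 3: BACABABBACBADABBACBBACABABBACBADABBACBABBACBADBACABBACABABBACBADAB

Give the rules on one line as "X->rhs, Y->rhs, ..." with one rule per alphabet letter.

A->BAC, B->AB, C->BAD, D->B

  step 2 ⇒ step 3: ABBACBADABBACBADBACABABBACB ⇒ BAC·AB·AB·BAC·BAD·AB·BAC·B·BAC·AB·AB·BAC·BAD·AB·BAC·B·AB·BAC·BAD·BAC·AB·BAC·AB·AB·BAC·BAD·AB
    A ↦ BAC
    B ↦ AB
    C ↦ BAD
    D ↦ B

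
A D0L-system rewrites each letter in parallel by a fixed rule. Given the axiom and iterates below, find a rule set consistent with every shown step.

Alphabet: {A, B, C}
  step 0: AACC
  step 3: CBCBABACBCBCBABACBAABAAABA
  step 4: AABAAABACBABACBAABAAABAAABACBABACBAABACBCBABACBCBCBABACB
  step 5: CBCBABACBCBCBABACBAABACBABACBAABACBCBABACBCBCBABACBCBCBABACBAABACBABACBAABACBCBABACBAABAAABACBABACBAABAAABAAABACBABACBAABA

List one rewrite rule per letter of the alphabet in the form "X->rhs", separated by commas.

  step 4 ⇒ step 5: AABAAABACBABACBAABAAABAAABACBABACBAABACBCBABACBCBCBABACB ⇒ CB·CB·ABA·CB·CB·CB·ABA·CB·A·ABA·CB·ABA·CB·A·ABA·CB·CB·ABA·CB·CB·CB·ABA·CB·CB·CB·ABA·CB·A·ABA·CB·ABA·CB·A·ABA·CB·CB·ABA·CB·A·ABA·A·ABA·CB·ABA·CB·A·ABA·A·ABA·A·ABA·CB·ABA·CB·A·ABA
    A ↦ CB
    B ↦ ABA
    C ↦ A

A->CB, B->ABA, C->A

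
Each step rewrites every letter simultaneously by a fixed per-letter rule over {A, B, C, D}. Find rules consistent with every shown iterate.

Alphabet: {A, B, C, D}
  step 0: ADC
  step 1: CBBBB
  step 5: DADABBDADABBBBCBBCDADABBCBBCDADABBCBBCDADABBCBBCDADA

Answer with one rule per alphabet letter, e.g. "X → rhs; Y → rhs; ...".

A->C, B->DA, C->BB, D->BB

  step 0 ⇒ step 1: ADC ⇒ C·BB·BB
    A ↦ C
    C ↦ BB
    D ↦ BB
    B ↦ DA  (constrained at step 1)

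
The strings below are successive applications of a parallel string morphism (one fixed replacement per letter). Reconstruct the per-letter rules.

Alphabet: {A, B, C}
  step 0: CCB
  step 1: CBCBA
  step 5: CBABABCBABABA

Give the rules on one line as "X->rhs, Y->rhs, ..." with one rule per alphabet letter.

  step 0 ⇒ step 1: CCB ⇒ CB·CB·A
    B ↦ A
    C ↦ CB
    A ↦ B  (constrained at step 1)

A->B, B->A, C->CB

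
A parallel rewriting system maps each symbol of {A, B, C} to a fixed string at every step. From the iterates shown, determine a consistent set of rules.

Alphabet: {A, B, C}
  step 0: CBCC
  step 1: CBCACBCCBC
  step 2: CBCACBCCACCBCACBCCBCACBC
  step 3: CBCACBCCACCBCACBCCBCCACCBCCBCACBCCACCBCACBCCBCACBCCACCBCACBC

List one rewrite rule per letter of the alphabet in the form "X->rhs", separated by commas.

A->CAC, B->A, C->CBC

  step 2 ⇒ step 3: CBCACBCCACCBCACBCCBCACBC ⇒ CBC·A·CBC·CAC·CBC·A·CBC·CBC·CAC·CBC·CBC·A·CBC·CAC·CBC·A·CBC·CBC·A·CBC·CAC·CBC·A·CBC
    A ↦ CAC
    B ↦ A
    C ↦ CBC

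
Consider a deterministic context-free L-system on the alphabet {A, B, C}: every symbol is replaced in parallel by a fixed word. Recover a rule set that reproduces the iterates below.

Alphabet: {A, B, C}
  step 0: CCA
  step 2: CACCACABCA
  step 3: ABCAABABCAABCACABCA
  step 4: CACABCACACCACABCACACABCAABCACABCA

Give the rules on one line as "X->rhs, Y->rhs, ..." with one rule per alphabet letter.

  step 3 ⇒ step 4: ABCAABABCAABCACABCA ⇒ CA·C·AB·CA·CA·C·CA·C·AB·CA·CA·C·AB·CA·AB·CA·C·AB·CA
    A ↦ CA
    B ↦ C
    C ↦ AB

A->CA, B->C, C->AB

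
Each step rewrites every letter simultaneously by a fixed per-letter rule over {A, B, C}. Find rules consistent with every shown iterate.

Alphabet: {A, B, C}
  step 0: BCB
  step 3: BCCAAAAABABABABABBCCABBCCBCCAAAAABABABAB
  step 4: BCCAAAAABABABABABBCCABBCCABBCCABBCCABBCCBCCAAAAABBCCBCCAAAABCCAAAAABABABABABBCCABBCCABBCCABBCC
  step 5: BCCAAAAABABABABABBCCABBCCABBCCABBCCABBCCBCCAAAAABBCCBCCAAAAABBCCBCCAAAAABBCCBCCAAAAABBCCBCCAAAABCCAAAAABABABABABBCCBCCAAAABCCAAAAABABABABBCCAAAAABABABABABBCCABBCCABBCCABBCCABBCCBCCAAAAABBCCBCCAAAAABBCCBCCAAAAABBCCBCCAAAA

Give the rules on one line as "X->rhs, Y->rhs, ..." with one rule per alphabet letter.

A->AB, B->BCC, C->AA

  step 4 ⇒ step 5: BCCAAAAABABABABABBCCABBCCABBCCABBCCABBCCBCCAAAAABBCCBCCAAAABCCAAAAABABABABABBCCABBCCABBCCABBCC ⇒ BCC·AA·AA·AB·AB·AB·AB·AB·BCC·AB·BCC·AB·BCC·AB·BCC·AB·BCC·BCC·AA·AA·AB·BCC·BCC·AA·AA·AB·BCC·BCC·AA·AA·AB·BCC·BCC·AA·AA·AB·BCC·BCC·AA·AA·BCC·AA·AA·AB·AB·AB·AB·AB·BCC·BCC·AA·AA·BCC·AA·AA·AB·AB·AB·AB·BCC·AA·AA·AB·AB·AB·AB·AB·BCC·AB·BCC·AB·BCC·AB·BCC·AB·BCC·BCC·AA·AA·AB·BCC·BCC·AA·AA·AB·BCC·BCC·AA·AA·AB·BCC·BCC·AA·AA
    A ↦ AB
    B ↦ BCC
    C ↦ AA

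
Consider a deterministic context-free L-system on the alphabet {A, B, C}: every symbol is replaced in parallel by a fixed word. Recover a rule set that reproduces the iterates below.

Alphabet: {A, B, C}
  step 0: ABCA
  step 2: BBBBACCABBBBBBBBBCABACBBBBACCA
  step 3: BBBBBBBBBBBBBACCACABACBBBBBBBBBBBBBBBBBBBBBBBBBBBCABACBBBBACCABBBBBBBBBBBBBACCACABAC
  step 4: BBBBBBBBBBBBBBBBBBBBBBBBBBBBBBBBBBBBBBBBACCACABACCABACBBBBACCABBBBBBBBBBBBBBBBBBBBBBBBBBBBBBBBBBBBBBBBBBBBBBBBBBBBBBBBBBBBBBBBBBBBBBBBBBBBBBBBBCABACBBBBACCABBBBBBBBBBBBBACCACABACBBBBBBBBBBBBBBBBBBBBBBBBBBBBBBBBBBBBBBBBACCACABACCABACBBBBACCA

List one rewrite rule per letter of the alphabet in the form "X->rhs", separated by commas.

  step 3 ⇒ step 4: BBBBBBBBBBBBBACCACABACBBBBBBBBBBBBBBBBBBBBBBBBBBBCABACBBBBACCABBBBBBBBBBBBBACCACABAC ⇒ BBB·BBB·BBB·BBB·BBB·BBB·BBB·BBB·BBB·BBB·BBB·BBB·BBB·BAC·CA·CA·BAC·CA·BAC·BBB·BAC·CA·BBB·BBB·BBB·BBB·BBB·BBB·BBB·BBB·BBB·BBB·BBB·BBB·BBB·BBB·BBB·BBB·BBB·BBB·BBB·BBB·BBB·BBB·BBB·BBB·BBB·BBB·BBB·CA·BAC·BBB·BAC·CA·BBB·BBB·BBB·BBB·BAC·CA·CA·BAC·BBB·BBB·BBB·BBB·BBB·BBB·BBB·BBB·BBB·BBB·BBB·BBB·BBB·BAC·CA·CA·BAC·CA·BAC·BBB·BAC·CA
    A ↦ BAC
    B ↦ BBB
    C ↦ CA

A->BAC, B->BBB, C->CA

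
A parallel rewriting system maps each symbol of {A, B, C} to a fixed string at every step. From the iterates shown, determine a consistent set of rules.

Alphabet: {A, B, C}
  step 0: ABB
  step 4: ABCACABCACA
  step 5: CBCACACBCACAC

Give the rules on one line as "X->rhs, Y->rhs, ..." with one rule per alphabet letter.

A->C, B->BC, C->A

  step 4 ⇒ step 5: ABCACABCACA ⇒ C·BC·A·C·A·C·BC·A·C·A·C
    A ↦ C
    B ↦ BC
    C ↦ A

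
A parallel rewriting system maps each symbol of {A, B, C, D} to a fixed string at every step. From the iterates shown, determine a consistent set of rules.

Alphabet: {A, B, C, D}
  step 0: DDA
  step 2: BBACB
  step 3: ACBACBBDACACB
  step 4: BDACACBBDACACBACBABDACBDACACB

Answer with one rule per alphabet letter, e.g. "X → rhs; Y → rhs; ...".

  step 3 ⇒ step 4: ACBACBBDACACB ⇒ B·DAC·ACB·B·DAC·ACB·ACB·A·B·DAC·B·DAC·ACB
    A ↦ B
    B ↦ ACB
    C ↦ DAC
    D ↦ A

A->B, B->ACB, C->DAC, D->A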